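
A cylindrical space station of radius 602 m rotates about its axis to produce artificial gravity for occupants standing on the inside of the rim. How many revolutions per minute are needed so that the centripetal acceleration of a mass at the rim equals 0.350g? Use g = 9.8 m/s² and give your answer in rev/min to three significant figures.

Require ω²r = 0.350g, so ω = √(0.350 × 9.8/602) = 0.07548 rad/s.
In rev/min: ω × 60/(2π) = 0.07548 × 60/(2π) = 0.7208 rev/min.

0.721 rev/min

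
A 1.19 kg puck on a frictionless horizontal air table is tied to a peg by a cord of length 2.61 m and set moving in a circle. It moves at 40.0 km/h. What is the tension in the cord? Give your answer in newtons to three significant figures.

v = 40.0 km/h = 40.0/3.6 = 11.11 m/s.
The tension is the only horizontal force, so it supplies the full centripetal force: T = m v²/r = 1.19 × (11.11)²/2.61 = 1.19 × 123.5/2.61 = 56.29 N.

56.3 N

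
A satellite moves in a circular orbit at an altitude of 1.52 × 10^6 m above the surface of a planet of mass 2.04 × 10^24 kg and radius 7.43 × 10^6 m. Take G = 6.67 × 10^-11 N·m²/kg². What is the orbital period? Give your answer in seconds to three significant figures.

r = R + h = 7.43 × 10^6 + 1.52 × 10^6 = 8.950 × 10^6 m. Gravity provides the centripetal force: G M m / r² = m v² / r ⇒ v = √(GM/r) = 3899 m/s.
T = 2πr/v = 2π × 8.950 × 10^6 / 3899 = 14420 s.

14400 s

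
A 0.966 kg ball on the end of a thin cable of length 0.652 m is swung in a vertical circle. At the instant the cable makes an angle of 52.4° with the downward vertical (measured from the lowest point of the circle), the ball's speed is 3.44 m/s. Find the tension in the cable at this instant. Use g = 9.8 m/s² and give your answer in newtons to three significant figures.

Take the radial direction toward the centre of the circle as positive. The component of the weight along the string toward the centre is −mg cos φ (φ measured from the bottom), so Newton's second law along the string gives T − mg cos φ = m v²/r.
cos 52.4° = 0.6101, so T = m(v²/r + g cos φ) = 0.966 × ((3.44)²/0.652 + 9.8 × 0.6101) = 0.966 × (18.15 + (5.979)) = 0.966 × 24.13 = 23.31 N.

23.3 N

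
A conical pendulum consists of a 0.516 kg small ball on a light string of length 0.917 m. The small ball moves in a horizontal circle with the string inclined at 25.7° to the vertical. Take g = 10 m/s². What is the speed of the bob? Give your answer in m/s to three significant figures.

1.38 m/s

The radius of the circle is r = L sinθ = 0.917 × sin 25.7° = 0.3977 m.
Horizontally T sinθ = mv²/r and vertically T cosθ = mg, so tanθ = v²/(rg).
v = √(r g tanθ) = √(0.3977 × 10.0 × 0.4813) = √1.914 = 1.383 m/s.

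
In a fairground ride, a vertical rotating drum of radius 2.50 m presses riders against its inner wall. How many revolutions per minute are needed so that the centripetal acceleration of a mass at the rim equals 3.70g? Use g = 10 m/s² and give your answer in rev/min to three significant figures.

Require ω²r = 3.70g, so ω = √(3.70 × 10.0/2.50) = 3.847 rad/s.
In rev/min: ω × 60/(2π) = 3.847 × 60/(2π) = 36.74 rev/min.

36.7 rev/min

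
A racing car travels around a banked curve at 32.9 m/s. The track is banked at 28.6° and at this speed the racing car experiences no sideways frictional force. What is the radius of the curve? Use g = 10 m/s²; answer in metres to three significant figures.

Frictionless banking: tanθ = v²/(rg), so r = v²/(g tanθ).
r = (32.9)²/(10.0 × tan 28.6°) = 1082/(10.0 × 0.5452) = 1082/5.452 = 198.5 m.

199 m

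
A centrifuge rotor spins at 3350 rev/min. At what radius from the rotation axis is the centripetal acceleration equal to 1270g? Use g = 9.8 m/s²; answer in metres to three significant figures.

ω = 3350 rev/min × 2π/60 = 350.8 rad/s.
a_c = ω²r = 1270g ⇒ r = 1270 × 9.8 / (350.8)² = 12450/123100 = 0.1011 m.

0.101 m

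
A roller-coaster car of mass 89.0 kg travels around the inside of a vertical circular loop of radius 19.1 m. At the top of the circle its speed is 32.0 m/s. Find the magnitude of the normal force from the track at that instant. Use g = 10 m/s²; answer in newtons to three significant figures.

At the top, both N and the weight mg point inward (toward the centre), so N + mg = mv²/r.
N = m(v²/r − g) = 89.0 × ((32.0)²/19.1 − 10.0) = 89.0 × (53.61 − 10.0) = 89.0 × 43.61 = 3882 N.

3880 N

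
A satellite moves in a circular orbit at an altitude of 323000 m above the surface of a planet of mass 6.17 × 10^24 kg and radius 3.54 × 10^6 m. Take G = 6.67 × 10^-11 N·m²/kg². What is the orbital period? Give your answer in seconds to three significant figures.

r = R + h = 3.54 × 10^6 + 323000 = 3.863 × 10^6 m. Gravity provides the centripetal force: G M m / r² = m v² / r ⇒ v = √(GM/r) = 10320 m/s.
T = 2πr/v = 2π × 3.863 × 10^6 / 10320 = 2352 s.

2350 s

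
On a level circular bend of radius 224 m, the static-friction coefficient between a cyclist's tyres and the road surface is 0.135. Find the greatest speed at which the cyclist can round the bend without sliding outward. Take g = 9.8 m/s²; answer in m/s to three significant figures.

The only inward force on a level bend is static friction, so at the limit f_s = μ_s N = μ_s m g = m v²/r.
Mass cancels: v_max = √(μ_s g r) = √(0.135 × 9.8 × 224) = √296.4 = 17.21 m/s.

17.2 m/s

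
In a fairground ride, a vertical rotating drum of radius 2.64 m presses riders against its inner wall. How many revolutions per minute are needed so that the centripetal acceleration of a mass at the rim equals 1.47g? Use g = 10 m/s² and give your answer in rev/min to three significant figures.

Require ω²r = 1.47g, so ω = √(1.47 × 10.0/2.64) = 2.360 rad/s.
In rev/min: ω × 60/(2π) = 2.360 × 60/(2π) = 22.53 rev/min.

22.5 rev/min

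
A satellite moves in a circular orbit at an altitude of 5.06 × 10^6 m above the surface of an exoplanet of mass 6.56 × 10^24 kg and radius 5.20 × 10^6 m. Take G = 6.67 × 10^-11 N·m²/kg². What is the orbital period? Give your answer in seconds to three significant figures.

9870 s

r = R + h = 5.20 × 10^6 + 5.06 × 10^6 = 1.026 × 10^7 m. Gravity provides the centripetal force: G M m / r² = m v² / r ⇒ v = √(GM/r) = 6530 m/s.
T = 2πr/v = 2π × 1.026 × 10^7 / 6530 = 9872 s.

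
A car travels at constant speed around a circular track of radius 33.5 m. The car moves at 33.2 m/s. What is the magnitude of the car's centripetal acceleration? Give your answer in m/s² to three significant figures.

a_c = v²/r = (33.20)²/33.5 = 1102/33.5 = 32.90 m/s².

32.9 m/s²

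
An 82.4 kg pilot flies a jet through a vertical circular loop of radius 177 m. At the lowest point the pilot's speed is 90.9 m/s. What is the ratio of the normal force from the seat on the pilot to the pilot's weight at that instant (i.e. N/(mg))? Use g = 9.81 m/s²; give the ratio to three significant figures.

5.76

At the bottom, N − mg = mv²/r, so N = m(v²/r + g) and N/(mg) = v²/(rg) + 1 = (90.9)²/(177 × 9.81) + 1 = 4.759 + 1 = 5.759.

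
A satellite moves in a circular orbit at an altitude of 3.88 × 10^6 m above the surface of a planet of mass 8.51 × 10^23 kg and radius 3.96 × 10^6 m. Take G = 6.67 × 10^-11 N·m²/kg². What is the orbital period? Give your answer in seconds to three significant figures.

18300 s

r = R + h = 3.96 × 10^6 + 3.88 × 10^6 = 7.840 × 10^6 m. Gravity provides the centripetal force: G M m / r² = m v² / r ⇒ v = √(GM/r) = 2691 m/s.
T = 2πr/v = 2π × 7.840 × 10^6 / 2691 = 18310 s.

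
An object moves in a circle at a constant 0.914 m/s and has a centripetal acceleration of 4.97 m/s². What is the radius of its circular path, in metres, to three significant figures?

a_c = v²/r ⇒ r = v²/a_c = (0.914)²/4.97 = 0.8354/4.97 = 0.1681 m.

0.168 m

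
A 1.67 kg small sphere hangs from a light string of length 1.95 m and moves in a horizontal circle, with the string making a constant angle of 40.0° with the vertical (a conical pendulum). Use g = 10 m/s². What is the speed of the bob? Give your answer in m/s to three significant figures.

3.24 m/s

The radius of the circle is r = L sinθ = 1.95 × sin 40.0° = 1.253 m.
Horizontally T sinθ = mv²/r and vertically T cosθ = mg, so tanθ = v²/(rg).
v = √(r g tanθ) = √(1.253 × 10.0 × 0.8391) = √10.52 = 3.243 m/s.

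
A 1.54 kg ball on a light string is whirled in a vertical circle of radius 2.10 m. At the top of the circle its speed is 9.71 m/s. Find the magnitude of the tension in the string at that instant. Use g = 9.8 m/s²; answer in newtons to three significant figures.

At the top, both T and the weight mg point inward (toward the centre), so T + mg = mv²/r.
T = m(v²/r − g) = 1.54 × ((9.71)²/2.10 − 9.8) = 1.54 × (44.90 − 9.8) = 1.54 × 35.10 = 54.05 N.

54.0 N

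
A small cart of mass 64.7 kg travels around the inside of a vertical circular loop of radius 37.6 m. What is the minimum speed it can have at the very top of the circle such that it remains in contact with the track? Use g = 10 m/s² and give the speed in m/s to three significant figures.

At the highest point the centre is directly below, so both the weight and N act inward: N + mg = mv²/r.
At minimum speed N → 0, so mg = mv_min²/r ⇒ v_min = √(g r) = √(10.0 × 37.6) = 19.39 m/s.

19.4 m/s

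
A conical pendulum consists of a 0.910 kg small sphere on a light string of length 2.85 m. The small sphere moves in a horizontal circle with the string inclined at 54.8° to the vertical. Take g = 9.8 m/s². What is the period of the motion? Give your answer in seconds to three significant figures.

r = L sinθ = 2.329 m. From T sinθ = mω²r and T cosθ = mg: tanθ = ω²r/g, so ω² = g tanθ / r = g/(L cosθ).
ω = √(g/(L cosθ)) = √(9.8/(2.85 × 0.5764)) = √5.965 = 2.442 rad/s.
Period = 2π/ω = 2.573 s.

2.57 s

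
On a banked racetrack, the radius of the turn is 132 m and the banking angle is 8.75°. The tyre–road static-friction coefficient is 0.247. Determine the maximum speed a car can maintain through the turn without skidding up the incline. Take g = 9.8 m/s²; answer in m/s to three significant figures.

23.2 m/s

At the maximum speed, friction acts down the slope at its limiting value f = μN. Radially (horizontal, toward centre): N sinθ + μN cosθ = mv²/r. Vertically: N cosθ − μN sinθ = mg.
Dividing: v² = r g (sinθ + μcosθ)/(cosθ − μsinθ).
sinθ + μcosθ = 0.1521 + 0.247×0.9884 = 0.3962; cosθ − μsinθ = 0.9884 − 0.247×0.1521 = 0.9508.
v² = 132 × 9.8 × 0.3962/0.9508 = 539.1 m²/s², so v = 23.22 m/s.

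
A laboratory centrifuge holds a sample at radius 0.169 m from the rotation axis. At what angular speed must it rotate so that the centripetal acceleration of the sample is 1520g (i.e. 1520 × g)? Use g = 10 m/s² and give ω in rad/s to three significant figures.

300 rad/s

Centripetal acceleration a_c = ω²r. Setting ω²r = 1520g:
ω = √(1520g / r) = √(1520 × 10.0 / 0.169) = √89940 = 299.9 rad/s.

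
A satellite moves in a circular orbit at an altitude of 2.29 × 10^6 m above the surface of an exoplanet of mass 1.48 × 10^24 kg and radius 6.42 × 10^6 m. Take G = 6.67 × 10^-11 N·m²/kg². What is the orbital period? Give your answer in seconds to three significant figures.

r = R + h = 6.42 × 10^6 + 2.29 × 10^6 = 8.710 × 10^6 m. Gravity provides the centripetal force: G M m / r² = m v² / r ⇒ v = √(GM/r) = 3367 m/s.
T = 2πr/v = 2π × 8.710 × 10^6 / 3367 = 16260 s.

16300 s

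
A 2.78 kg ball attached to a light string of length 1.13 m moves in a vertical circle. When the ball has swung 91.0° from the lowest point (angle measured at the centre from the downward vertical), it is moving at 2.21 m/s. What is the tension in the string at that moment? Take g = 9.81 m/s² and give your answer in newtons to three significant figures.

Take the radial direction toward the centre of the circle as positive. The component of the weight along the string toward the centre is −mg cos φ (φ measured from the bottom), so Newton's second law along the string gives T − mg cos φ = m v²/r.
cos 91.0° = -0.01745, so T = m(v²/r + g cos φ) = 2.78 × ((2.21)²/1.13 + 9.81 × -0.01745) = 2.78 × (4.322 + (-0.1712)) = 2.78 × 4.151 = 11.54 N.

11.5 N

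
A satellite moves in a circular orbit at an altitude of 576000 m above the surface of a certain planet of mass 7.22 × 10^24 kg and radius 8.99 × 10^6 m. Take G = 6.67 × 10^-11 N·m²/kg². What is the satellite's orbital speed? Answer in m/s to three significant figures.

7100 m/s

Orbital radius r = R + h = 8.99 × 10^6 + 576000 = 9.566 × 10^6 m.
Gravity supplies the centripetal force: G M m / r² = m v² / r, so v = √(GM/r).
v = √(6.67 × 10^-11 × 7.22 × 10^24 / 9.566 × 10^6) = √(5.034 × 10^7) = 7095 m/s.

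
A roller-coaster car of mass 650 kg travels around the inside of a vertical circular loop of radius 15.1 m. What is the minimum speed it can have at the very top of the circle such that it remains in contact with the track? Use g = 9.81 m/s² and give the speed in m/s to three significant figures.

12.2 m/s

At the highest point the centre is directly below, so both the weight and N act inward: N + mg = mv²/r.
At minimum speed N → 0, so mg = mv_min²/r ⇒ v_min = √(g r) = √(9.81 × 15.1) = 12.17 m/s.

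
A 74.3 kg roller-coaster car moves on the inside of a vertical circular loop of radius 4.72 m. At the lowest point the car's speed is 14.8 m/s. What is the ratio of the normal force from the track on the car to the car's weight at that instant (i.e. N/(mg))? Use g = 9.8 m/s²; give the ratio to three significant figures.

5.74

At the bottom, N − mg = mv²/r, so N = m(v²/r + g) and N/(mg) = v²/(rg) + 1 = (14.8)²/(4.72 × 9.8) + 1 = 4.735 + 1 = 5.735.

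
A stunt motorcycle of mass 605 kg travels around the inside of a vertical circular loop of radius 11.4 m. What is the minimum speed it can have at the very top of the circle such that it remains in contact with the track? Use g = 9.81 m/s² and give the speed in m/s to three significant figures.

10.6 m/s

At the top, both weight mg and N point toward the centre: N + mg = mv²/r.
At minimum speed N → 0, so mg = mv_min²/r ⇒ v_min = √(g r) = √(9.81 × 11.4) = 10.58 m/s.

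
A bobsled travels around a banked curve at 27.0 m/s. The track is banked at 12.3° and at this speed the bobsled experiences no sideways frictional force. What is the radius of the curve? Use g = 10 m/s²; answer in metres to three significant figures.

334 m

Frictionless banking: tanθ = v²/(rg), so r = v²/(g tanθ).
r = (27.0)²/(10.0 × tan 12.3°) = 729.0/(10.0 × 0.2180) = 729.0/2.180 = 334.3 m.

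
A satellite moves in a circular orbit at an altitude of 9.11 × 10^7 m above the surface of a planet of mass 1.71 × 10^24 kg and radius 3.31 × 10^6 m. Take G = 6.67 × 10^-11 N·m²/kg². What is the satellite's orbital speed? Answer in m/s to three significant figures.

1100 m/s

Orbital radius r = R + h = 3.31 × 10^6 + 9.11 × 10^7 = 9.441 × 10^7 m.
Gravity supplies the centripetal force: G M m / r² = m v² / r, so v = √(GM/r).
v = √(6.67 × 10^-11 × 1.71 × 10^24 / 9.441 × 10^7) = √(1.208 × 10^6) = 1099 m/s.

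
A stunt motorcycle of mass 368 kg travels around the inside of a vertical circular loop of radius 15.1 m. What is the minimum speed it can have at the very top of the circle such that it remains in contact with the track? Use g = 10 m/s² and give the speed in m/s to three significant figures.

12.3 m/s

At the highest point the centre is directly below, so both the weight and N act inward: N + mg = mv²/r.
At minimum speed N → 0, so mg = mv_min²/r ⇒ v_min = √(g r) = √(10.0 × 15.1) = 12.29 m/s.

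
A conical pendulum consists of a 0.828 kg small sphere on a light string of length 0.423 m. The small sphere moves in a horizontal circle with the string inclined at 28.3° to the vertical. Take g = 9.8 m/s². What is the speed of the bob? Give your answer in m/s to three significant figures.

The radius of the circle is r = L sinθ = 0.423 × sin 28.3° = 0.2005 m.
Horizontally T sinθ = mv²/r and vertically T cosθ = mg, so tanθ = v²/(rg).
v = √(r g tanθ) = √(0.2005 × 9.8 × 0.5384) = √1.058 = 1.029 m/s.

1.03 m/s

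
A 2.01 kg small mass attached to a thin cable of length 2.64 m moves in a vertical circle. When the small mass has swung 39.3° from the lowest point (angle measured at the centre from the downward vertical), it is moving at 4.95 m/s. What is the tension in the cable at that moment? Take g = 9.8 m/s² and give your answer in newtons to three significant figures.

33.9 N

Take the radial direction toward the centre of the circle as positive. The component of the weight along the string toward the centre is −mg cos φ (φ measured from the bottom), so Newton's second law along the string gives T − mg cos φ = m v²/r.
cos 39.3° = 0.7738, so T = m(v²/r + g cos φ) = 2.01 × ((4.95)²/2.64 + 9.8 × 0.7738) = 2.01 × (9.281 + (7.584)) = 2.01 × 16.86 = 33.90 N.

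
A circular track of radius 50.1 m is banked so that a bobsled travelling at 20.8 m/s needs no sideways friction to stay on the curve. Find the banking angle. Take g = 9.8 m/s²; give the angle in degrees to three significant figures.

41.4°

For a frictionless banked turn: horizontally N sinθ = mv²/r and vertically N cosθ = mg.
Dividing: tanθ = v²/(r g) = (20.8)²/(50.1 × 9.8) = 432.6/491.0 = 0.8812.
θ = arctan(0.8812) = 41.39°.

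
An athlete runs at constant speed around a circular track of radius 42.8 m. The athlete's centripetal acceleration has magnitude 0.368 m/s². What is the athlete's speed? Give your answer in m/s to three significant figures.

3.97 m/s

a_c = v²/r ⇒ v = √(a_c · r) = √(0.368 × 42.8) = √15.75 = 3.969 m/s.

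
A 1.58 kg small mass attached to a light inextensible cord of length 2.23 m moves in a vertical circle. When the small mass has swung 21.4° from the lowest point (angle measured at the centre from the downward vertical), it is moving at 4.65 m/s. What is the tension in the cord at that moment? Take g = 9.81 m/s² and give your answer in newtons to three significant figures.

Take the radial direction toward the centre of the circle as positive. The component of the weight along the string toward the centre is −mg cos φ (φ measured from the bottom), so Newton's second law along the string gives T − mg cos φ = m v²/r.
cos 21.4° = 0.9311, so T = m(v²/r + g cos φ) = 1.58 × ((4.65)²/2.23 + 9.81 × 0.9311) = 1.58 × (9.696 + (9.134)) = 1.58 × 18.83 = 29.75 N.

29.8 N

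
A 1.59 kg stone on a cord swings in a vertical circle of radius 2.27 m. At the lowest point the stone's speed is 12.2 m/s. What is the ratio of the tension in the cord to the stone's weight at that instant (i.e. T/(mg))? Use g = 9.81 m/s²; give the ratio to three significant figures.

7.68

At the bottom, T − mg = mv²/r, so T = m(v²/r + g) and T/(mg) = v²/(rg) + 1 = (12.2)²/(2.27 × 9.81) + 1 = 6.684 + 1 = 7.684.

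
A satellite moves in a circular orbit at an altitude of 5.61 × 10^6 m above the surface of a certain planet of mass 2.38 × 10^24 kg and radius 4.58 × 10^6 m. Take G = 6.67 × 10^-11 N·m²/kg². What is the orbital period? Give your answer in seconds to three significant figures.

r = R + h = 4.58 × 10^6 + 5.61 × 10^6 = 1.019 × 10^7 m. Gravity provides the centripetal force: G M m / r² = m v² / r ⇒ v = √(GM/r) = 3947 m/s.
T = 2πr/v = 2π × 1.019 × 10^7 / 3947 = 16220 s.

16200 s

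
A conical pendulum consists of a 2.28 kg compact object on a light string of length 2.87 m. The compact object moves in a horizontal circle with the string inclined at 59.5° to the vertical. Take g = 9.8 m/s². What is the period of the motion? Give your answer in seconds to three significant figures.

2.42 s

r = L sinθ = 2.473 m. From T sinθ = mω²r and T cosθ = mg: tanθ = ω²r/g, so ω² = g tanθ / r = g/(L cosθ).
ω = √(g/(L cosθ)) = √(9.8/(2.87 × 0.5075)) = √6.728 = 2.594 rad/s.
Period = 2π/ω = 2.422 s.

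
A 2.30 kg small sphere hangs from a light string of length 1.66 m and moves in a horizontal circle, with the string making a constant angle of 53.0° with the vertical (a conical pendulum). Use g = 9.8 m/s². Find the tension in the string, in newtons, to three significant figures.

37.5 N

Vertically the bob has no acceleration, so T cosθ = mg.
T = mg/cosθ = 2.30 × 9.8 / cos 53.0° = 22.54/0.6018 = 37.45 N.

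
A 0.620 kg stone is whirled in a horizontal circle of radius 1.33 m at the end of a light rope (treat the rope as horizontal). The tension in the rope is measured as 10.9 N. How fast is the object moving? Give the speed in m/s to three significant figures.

T = m v²/r ⇒ v = √(T r / m) = √(10.9 × 1.33 / 0.620) = √23.38 = 4.836 m/s.

4.84 m/s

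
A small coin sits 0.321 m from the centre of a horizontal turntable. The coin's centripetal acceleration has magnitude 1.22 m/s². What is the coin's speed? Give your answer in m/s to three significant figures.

0.626 m/s

a_c = v²/r ⇒ v = √(a_c · r) = √(1.22 × 0.321) = √0.3916 = 0.6258 m/s.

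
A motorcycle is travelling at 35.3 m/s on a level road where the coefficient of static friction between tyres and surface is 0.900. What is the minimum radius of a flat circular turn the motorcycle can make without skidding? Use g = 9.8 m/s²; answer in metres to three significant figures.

141 m

At the limit, μ_s m g = m v²/r, so r_min = v²/(μ_s g) = (35.3)²/(0.900 × 9.8) = 1246/8.820 = 141.3 m.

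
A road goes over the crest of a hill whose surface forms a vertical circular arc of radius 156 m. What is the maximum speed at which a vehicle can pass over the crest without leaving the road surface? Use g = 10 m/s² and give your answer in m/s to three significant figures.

39.5 m/s

At the crest the centre of the circle is below the vehicle, so the net downward (centripetal) force is mg − N = mv²/r.
The vehicle leaves the road when N → 0, giving v_max = √(g r) = √(10.0 × 156) = 39.50 m/s.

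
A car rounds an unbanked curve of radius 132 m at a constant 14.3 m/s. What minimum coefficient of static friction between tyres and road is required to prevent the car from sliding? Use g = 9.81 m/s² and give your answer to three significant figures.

Friction provides the centripetal force: μ_s m g = m v²/r, so μ_s = v²/(g r) = (14.30)²/(9.81 × 132) = 204.5/1295 = 0.1579.

0.158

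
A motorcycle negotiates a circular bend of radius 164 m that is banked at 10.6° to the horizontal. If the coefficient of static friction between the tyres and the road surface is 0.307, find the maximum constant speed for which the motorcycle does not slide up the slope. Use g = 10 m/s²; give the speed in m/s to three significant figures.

29.3 m/s

At the maximum speed, friction acts down the slope at its limiting value f = μN. Radially (horizontal, toward centre): N sinθ + μN cosθ = mv²/r. Vertically: N cosθ − μN sinθ = mg.
Dividing: v² = r g (sinθ + μcosθ)/(cosθ − μsinθ).
sinθ + μcosθ = 0.1840 + 0.307×0.9829 = 0.4857; cosθ − μsinθ = 0.9829 − 0.307×0.1840 = 0.9265.
v² = 164 × 10.0 × 0.4857/0.9265 = 859.8 m²/s², so v = 29.32 m/s.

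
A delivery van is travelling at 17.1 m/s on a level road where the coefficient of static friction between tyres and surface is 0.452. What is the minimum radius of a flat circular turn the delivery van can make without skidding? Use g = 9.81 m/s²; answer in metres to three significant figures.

At the limit, μ_s m g = m v²/r, so r_min = v²/(μ_s g) = (17.1)²/(0.452 × 9.81) = 292.4/4.434 = 65.95 m.

65.9 m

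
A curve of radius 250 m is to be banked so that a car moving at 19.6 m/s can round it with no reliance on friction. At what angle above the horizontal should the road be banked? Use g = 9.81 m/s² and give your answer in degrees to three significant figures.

8.90°

For a frictionless banked turn: horizontally N sinθ = mv²/r and vertically N cosθ = mg.
Dividing: tanθ = v²/(r g) = (19.6)²/(250 × 9.81) = 384.2/2452 = 0.1566.
θ = arctan(0.1566) = 8.902°.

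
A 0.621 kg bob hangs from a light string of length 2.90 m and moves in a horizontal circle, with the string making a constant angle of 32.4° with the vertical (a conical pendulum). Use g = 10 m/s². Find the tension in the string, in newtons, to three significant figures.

Vertically the bob has no acceleration, so T cosθ = mg.
T = mg/cosθ = 0.621 × 10.0 / cos 32.4° = 6.210/0.8443 = 7.355 N.

7.35 N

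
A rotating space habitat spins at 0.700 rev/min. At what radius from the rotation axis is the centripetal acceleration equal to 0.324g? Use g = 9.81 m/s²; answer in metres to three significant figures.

592 m

ω = 0.700 rev/min × 2π/60 = 0.07330 rad/s.
a_c = ω²r = 0.324g ⇒ r = 0.324 × 9.81 / (0.07330)² = 3.178/0.005373 = 591.5 m.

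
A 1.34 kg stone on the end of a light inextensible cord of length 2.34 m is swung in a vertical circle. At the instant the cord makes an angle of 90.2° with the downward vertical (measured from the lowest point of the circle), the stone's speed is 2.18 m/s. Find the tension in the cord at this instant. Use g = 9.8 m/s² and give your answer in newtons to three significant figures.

2.68 N

Take the radial direction toward the centre of the circle as positive. The component of the weight along the string toward the centre is −mg cos φ (φ measured from the bottom), so Newton's second law along the string gives T − mg cos φ = m v²/r.
cos 90.2° = -0.003491, so T = m(v²/r + g cos φ) = 1.34 × ((2.18)²/2.34 + 9.8 × -0.003491) = 1.34 × (2.031 + (-0.03421)) = 1.34 × 1.997 = 2.676 N.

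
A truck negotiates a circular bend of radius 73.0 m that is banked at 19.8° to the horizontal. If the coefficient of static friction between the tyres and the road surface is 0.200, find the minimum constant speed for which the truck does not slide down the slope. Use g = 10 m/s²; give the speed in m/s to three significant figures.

10.4 m/s

At the minimum speed, friction acts up the slope at its limiting value f = μN. Radially (horizontal, toward centre): N sinθ − μN cosθ = mv²/r. Vertically: N cosθ + μN sinθ = mg.
Dividing: v² = r g (sinθ − μcosθ)/(cosθ + μsinθ).
sinθ − μcosθ = 0.3387 − 0.200×0.9409 = 0.1506; cosθ + μsinθ = 0.9409 + 0.200×0.3387 = 1.009.
v² = 73.0 × 10.0 × 0.1506/1.009 = 109.0 m²/s², so v = 10.44 m/s.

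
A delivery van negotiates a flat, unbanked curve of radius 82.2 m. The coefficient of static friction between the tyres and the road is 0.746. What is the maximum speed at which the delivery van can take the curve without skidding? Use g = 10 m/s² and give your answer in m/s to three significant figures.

On a flat curve, static friction is the only horizontal force, so it must supply the full centripetal force: μ_s m g = m v²/r.
Mass cancels: v_max = √(μ_s g r) = √(0.746 × 10.0 × 82.2) = √613.2 = 24.76 m/s.

24.8 m/s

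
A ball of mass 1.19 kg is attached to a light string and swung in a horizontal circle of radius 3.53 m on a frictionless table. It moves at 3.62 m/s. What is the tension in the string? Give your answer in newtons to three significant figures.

The tension is the only horizontal force, so it supplies the full centripetal force: T = m v²/r = 1.19 × (3.620)²/3.53 = 1.19 × 13.10/3.53 = 4.418 N.

4.42 N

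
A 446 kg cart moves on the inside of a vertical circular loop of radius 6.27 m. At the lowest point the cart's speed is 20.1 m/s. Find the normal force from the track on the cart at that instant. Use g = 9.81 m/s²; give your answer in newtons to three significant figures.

At the lowest point, N points up (toward the centre) and the weight mg points down (away from the centre), so the net inward force is N − mg = mv²/r.
N = m(v²/r + g) = 446 × ((20.1)²/6.27 + 9.81) = 446 × (64.44 + 9.81) = 446 × 74.25 = 33110 N.

33100 N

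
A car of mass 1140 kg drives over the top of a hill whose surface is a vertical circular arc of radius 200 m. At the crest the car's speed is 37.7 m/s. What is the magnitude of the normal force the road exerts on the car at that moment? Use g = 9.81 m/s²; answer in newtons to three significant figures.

3080 N

At the crest the centripetal acceleration points downward (toward the centre of the arc), so mg − N = mv²/r.
N = m(g − v²/r) = 1140 × (9.81 − (37.7)²/200) = 1140 × (9.81 − 7.106) = 1140 × 2.704 = 3082 N.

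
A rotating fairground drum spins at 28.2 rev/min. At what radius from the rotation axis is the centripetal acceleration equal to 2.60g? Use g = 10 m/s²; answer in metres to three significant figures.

2.98 m

ω = 28.2 rev/min × 2π/60 = 2.953 rad/s.
a_c = ω²r = 2.60g ⇒ r = 2.60 × 10.0 / (2.953)² = 26.00/8.721 = 2.981 m.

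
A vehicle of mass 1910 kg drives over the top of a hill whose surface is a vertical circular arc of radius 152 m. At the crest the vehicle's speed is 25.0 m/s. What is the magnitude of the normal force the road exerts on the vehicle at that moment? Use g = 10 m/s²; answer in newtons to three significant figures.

11200 N

At the crest the centripetal acceleration points downward (toward the centre of the arc), so mg − N = mv²/r.
N = m(g − v²/r) = 1910 × (10.0 − (25.0)²/152) = 1910 × (10.0 − 4.112) = 1910 × 5.888 = 11250 N.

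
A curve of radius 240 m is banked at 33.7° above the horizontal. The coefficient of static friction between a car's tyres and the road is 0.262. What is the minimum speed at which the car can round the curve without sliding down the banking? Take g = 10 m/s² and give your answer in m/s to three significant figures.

At the minimum speed, friction acts up the slope at its limiting value f = μN. Radially (horizontal, toward centre): N sinθ − μN cosθ = mv²/r. Vertically: N cosθ + μN sinθ = mg.
Dividing: v² = r g (sinθ − μcosθ)/(cosθ + μsinθ).
sinθ − μcosθ = 0.5548 − 0.262×0.8320 = 0.3369; cosθ + μsinθ = 0.8320 + 0.262×0.5548 = 0.9773.
v² = 240 × 10.0 × 0.3369/0.9773 = 827.3 m²/s², so v = 28.76 m/s.

28.8 m/s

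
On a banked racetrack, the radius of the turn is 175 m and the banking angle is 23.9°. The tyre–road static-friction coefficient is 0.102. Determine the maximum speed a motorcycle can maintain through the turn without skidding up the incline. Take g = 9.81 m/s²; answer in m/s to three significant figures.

At the maximum speed, friction acts down the slope at its limiting value f = μN. Radially (horizontal, toward centre): N sinθ + μN cosθ = mv²/r. Vertically: N cosθ − μN sinθ = mg.
Dividing: v² = r g (sinθ + μcosθ)/(cosθ − μsinθ).
sinθ + μcosθ = 0.4051 + 0.102×0.9143 = 0.4984; cosθ − μsinθ = 0.9143 − 0.102×0.4051 = 0.8729.
v² = 175 × 9.81 × 0.4984/0.8729 = 980.2 m²/s², so v = 31.31 m/s.

31.3 m/s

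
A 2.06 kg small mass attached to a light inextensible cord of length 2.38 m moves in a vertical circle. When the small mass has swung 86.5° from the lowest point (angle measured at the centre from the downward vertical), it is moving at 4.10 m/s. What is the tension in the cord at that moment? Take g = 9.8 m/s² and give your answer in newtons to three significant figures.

Take the radial direction toward the centre of the circle as positive. The component of the weight along the string toward the centre is −mg cos φ (φ measured from the bottom), so Newton's second law along the string gives T − mg cos φ = m v²/r.
cos 86.5° = 0.06105, so T = m(v²/r + g cos φ) = 2.06 × ((4.10)²/2.38 + 9.8 × 0.06105) = 2.06 × (7.063 + (0.5983)) = 2.06 × 7.661 = 15.78 N.

15.8 N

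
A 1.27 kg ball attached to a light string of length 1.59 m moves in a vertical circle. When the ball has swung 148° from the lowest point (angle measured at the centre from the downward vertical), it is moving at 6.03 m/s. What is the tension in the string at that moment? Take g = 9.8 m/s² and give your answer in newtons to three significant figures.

18.5 N

Take the radial direction toward the centre of the circle as positive. The component of the weight along the string toward the centre is −mg cos φ (φ measured from the bottom), so Newton's second law along the string gives T − mg cos φ = m v²/r.
cos 148° = -0.8480, so T = m(v²/r + g cos φ) = 1.27 × ((6.03)²/1.59 + 9.8 × -0.8480) = 1.27 × (22.87 + (-8.311)) = 1.27 × 14.56 = 18.49 N.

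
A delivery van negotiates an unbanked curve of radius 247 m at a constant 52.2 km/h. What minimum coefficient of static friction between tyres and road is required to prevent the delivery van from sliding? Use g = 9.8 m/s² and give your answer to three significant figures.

v = 52.2/3.6 = 14.50 m/s.
Friction provides the centripetal force: μ_s m g = m v²/r, so μ_s = v²/(g r) = (14.50)²/(9.8 × 247) = 210.2/2421 = 0.08686.

0.0869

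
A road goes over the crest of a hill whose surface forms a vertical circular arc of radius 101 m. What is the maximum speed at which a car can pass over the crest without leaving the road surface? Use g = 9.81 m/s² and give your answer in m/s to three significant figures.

31.5 m/s

At the crest the centre of the circle is below the car, so the net downward (centripetal) force is mg − N = mv²/r.
The car leaves the road when N → 0, giving v_max = √(g r) = √(9.81 × 101) = 31.48 m/s.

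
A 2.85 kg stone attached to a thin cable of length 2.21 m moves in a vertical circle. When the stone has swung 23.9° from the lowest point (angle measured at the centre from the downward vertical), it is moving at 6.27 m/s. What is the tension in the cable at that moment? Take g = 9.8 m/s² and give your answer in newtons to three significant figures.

Take the radial direction toward the centre of the circle as positive. The component of the weight along the string toward the centre is −mg cos φ (φ measured from the bottom), so Newton's second law along the string gives T − mg cos φ = m v²/r.
cos 23.9° = 0.9143, so T = m(v²/r + g cos φ) = 2.85 × ((6.27)²/2.21 + 9.8 × 0.9143) = 2.85 × (17.79 + (8.960)) = 2.85 × 26.75 = 76.23 N.

76.2 N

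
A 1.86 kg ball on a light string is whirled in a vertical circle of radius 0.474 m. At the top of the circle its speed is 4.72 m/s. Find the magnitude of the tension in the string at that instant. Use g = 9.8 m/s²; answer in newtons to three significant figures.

At the top, both T and the weight mg point inward (toward the centre), so T + mg = mv²/r.
T = m(v²/r − g) = 1.86 × ((4.72)²/0.474 − 9.8) = 1.86 × (47.00 − 9.8) = 1.86 × 37.20 = 69.19 N.

69.2 N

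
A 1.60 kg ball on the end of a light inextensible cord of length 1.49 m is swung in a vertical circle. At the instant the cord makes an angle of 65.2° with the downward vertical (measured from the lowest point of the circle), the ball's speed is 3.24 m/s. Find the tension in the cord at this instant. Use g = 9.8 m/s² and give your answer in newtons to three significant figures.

Take the radial direction toward the centre of the circle as positive. The component of the weight along the string toward the centre is −mg cos φ (φ measured from the bottom), so Newton's second law along the string gives T − mg cos φ = m v²/r.
cos 65.2° = 0.4195, so T = m(v²/r + g cos φ) = 1.60 × ((3.24)²/1.49 + 9.8 × 0.4195) = 1.60 × (7.045 + (4.111)) = 1.60 × 11.16 = 17.85 N.

17.8 N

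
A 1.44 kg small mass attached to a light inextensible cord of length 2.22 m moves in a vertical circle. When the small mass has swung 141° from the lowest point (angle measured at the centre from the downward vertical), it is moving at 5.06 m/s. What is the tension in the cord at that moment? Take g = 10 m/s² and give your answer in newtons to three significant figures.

5.42 N

Take the radial direction toward the centre of the circle as positive. The component of the weight along the string toward the centre is −mg cos φ (φ measured from the bottom), so Newton's second law along the string gives T − mg cos φ = m v²/r.
cos 141° = -0.7771, so T = m(v²/r + g cos φ) = 1.44 × ((5.06)²/2.22 + 10.0 × -0.7771) = 1.44 × (11.53 + (-7.771)) = 1.44 × 3.762 = 5.417 N.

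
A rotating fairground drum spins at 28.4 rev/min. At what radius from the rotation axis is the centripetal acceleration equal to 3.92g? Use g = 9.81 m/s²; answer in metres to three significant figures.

4.35 m

ω = 28.4 rev/min × 2π/60 = 2.974 rad/s.
a_c = ω²r = 3.92g ⇒ r = 3.92 × 9.81 / (2.974)² = 38.46/8.845 = 4.348 m.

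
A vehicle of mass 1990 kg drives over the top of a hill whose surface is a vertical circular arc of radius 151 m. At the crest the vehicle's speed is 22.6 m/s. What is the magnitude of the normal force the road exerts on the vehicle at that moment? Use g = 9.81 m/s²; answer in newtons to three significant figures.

12800 N

At the crest the centripetal acceleration points downward (toward the centre of the arc), so mg − N = mv²/r.
N = m(g − v²/r) = 1990 × (9.81 − (22.6)²/151) = 1990 × (9.81 − 3.383) = 1990 × 6.427 = 12790 N.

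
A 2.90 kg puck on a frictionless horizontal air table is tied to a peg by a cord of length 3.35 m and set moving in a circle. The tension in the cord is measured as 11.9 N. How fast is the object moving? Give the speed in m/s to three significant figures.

T = m v²/r ⇒ v = √(T r / m) = √(11.9 × 3.35 / 2.90) = √13.75 = 3.708 m/s.

3.71 m/s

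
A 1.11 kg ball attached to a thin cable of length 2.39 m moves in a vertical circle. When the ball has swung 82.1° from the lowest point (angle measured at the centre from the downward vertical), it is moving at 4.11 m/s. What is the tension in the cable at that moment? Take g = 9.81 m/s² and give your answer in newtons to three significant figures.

Take the radial direction toward the centre of the circle as positive. The component of the weight along the string toward the centre is −mg cos φ (φ measured from the bottom), so Newton's second law along the string gives T − mg cos φ = m v²/r.
cos 82.1° = 0.1374, so T = m(v²/r + g cos φ) = 1.11 × ((4.11)²/2.39 + 9.81 × 0.1374) = 1.11 × (7.068 + (1.348)) = 1.11 × 8.416 = 9.342 N.

9.34 N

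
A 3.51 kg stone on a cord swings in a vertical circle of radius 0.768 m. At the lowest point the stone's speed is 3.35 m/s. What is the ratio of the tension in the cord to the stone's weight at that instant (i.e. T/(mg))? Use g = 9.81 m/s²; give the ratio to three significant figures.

At the bottom, T − mg = mv²/r, so T = m(v²/r + g) and T/(mg) = v²/(rg) + 1 = (3.35)²/(0.768 × 9.81) + 1 = 1.490 + 1 = 2.490.

2.49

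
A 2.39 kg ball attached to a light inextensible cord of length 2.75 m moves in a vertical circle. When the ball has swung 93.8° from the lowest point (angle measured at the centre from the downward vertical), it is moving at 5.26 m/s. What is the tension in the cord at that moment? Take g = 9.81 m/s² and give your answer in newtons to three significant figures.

Take the radial direction toward the centre of the circle as positive. The component of the weight along the string toward the centre is −mg cos φ (φ measured from the bottom), so Newton's second law along the string gives T − mg cos φ = m v²/r.
cos 93.8° = -0.06627, so T = m(v²/r + g cos φ) = 2.39 × ((5.26)²/2.75 + 9.81 × -0.06627) = 2.39 × (10.06 + (-0.6501)) = 2.39 × 9.411 = 22.49 N.

22.5 N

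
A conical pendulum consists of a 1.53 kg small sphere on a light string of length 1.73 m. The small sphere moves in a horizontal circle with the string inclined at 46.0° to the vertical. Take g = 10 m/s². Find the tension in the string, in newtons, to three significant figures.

22.0 N

Vertically the bob has no acceleration, so T cosθ = mg.
T = mg/cosθ = 1.53 × 10.0 / cos 46.0° = 15.30/0.6947 = 22.03 N.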